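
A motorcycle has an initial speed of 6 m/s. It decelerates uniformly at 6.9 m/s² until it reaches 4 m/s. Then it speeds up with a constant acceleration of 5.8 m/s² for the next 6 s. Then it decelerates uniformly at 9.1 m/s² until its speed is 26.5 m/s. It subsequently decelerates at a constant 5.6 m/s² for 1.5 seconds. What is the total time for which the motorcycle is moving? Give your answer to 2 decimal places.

9.14 s

Phase 1 (decelerating): v₀ = 6.00 m/s, a = -6.9 m/s².
v = v₀ + at → t = (4 − 6.00) / -6.9 = 0.290 s
v² = v₀² + 2aΔx → Δx = (4² − 6.00²)/(2·-6.9) = 1.45 m

Phase 2 (accelerating): v₀ = 4.00 m/s, a = 5.8 m/s².
v = v₀ + at = 4.00 + (5.8)(6) = 38.8 m/s
Δx = v₀t + ½at² = 4.00·6 + 0.5·5.8·6² = 128 m

Phase 3 (decelerating): v₀ = 38.8 m/s, a = -9.1 m/s².
v = v₀ + at → t = (26.5 − 38.8) / -9.1 = 1.35 s
v² = v₀² + 2aΔx → Δx = (26.5² − 38.8²)/(2·-9.1) = 44.1 m

Phase 4 (decelerating): v₀ = 26.5 m/s, a = -5.6 m/s².
v = v₀ + at = 26.5 + (-5.6)(1.5) = 18.1 m/s
Δx = v₀t + ½at² = 26.5·1.5 + 0.5·-5.6·1.5² = 33.5 m
Total time = 0.290 + 6.00 + 1.35 + 1.50 = 9.14 s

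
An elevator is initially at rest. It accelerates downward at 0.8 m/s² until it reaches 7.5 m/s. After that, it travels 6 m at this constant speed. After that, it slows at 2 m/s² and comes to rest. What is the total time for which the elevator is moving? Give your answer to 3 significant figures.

13.9 s

Phase 1 (accelerating): v₀ = 0 m/s, a = 0.8 m/s².
v = v₀ + at → t = (7.5 − 0) / 0.8 = 9.38 s
v² = v₀² + 2aΔx → Δx = (7.5² − 0²)/(2·0.8) = 35.2 m

Phase 2 (constant speed): v₀ = 7.50 m/s, a = 0 m/s².
Constant speed: t = d/v = 6/7.50 = 0.800 s

Phase 3 (decelerating): v₀ = 7.50 m/s, a = -2 m/s².
v = v₀ + at → t = (0 − 7.50) / -2 = 3.75 s
v² = v₀² + 2aΔx → Δx = (0² − 7.50²)/(2·-2) = 14.1 m
Total time = 9.38 + 0.800 + 3.75 = 13.9 s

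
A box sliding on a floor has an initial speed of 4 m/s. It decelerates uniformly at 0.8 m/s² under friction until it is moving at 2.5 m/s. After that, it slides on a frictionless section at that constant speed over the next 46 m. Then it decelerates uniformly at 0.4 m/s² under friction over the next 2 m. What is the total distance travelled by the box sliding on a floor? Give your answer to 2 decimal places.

Phase 1 (decelerating): v₀ = 4.00 m/s, a = -0.8 m/s².
v = v₀ + at → t = (2.5 − 4.00) / -0.8 = 1.88 s
v² = v₀² + 2aΔx → Δx = (2.5² − 4.00²)/(2·-0.8) = 6.09 m

Phase 2 (constant speed): v₀ = 2.50 m/s, a = 0 m/s².
Constant speed: t = d/v = 46/2.50 = 18.4 s

Phase 3 (decelerating): v₀ = 2.50 m/s, a = -0.4 m/s².
v² = v₀² + 2aΔx = 2.50² + 2·-0.4·2 = 4.65 → v = 2.16 m/s
t = (v − v₀)/a = (2.16 − 2.50)/-0.4 = 0.859 s
Total distance = 6.09 + 46.0 + 2.00 = 54.1 m

54.09 m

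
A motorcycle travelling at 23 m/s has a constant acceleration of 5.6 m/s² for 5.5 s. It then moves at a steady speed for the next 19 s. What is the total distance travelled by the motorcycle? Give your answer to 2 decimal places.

Phase 1 (accelerating): v₀ = 23.0 m/s, a = 5.6 m/s².
v = v₀ + at = 23.0 + (5.6)(5.5) = 53.8 m/s
Δx = v₀t + ½at² = 23.0·5.5 + 0.5·5.6·5.5² = 211 m

Phase 2 (constant speed): v₀ = 53.8 m/s, a = 0 m/s².
v = v₀ + at = 53.8 + (0)(19) = 53.8 m/s
Δx = v₀t + ½at² = 53.8·19 + 0.5·0·19² = 1020 m
Total distance = 211 + 1020 = 1230 m

1233.40 m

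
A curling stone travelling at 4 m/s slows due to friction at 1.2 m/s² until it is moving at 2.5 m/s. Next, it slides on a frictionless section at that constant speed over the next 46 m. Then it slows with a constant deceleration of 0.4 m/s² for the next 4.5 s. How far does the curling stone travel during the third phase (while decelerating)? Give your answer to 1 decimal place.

7.2 m

Phase 1 (decelerating): v₀ = 4.00 m/s, a = -1.2 m/s².
v = v₀ + at → t = (2.5 − 4.00) / -1.2 = 1.25 s
v² = v₀² + 2aΔx → Δx = (2.5² − 4.00²)/(2·-1.2) = 4.06 m

Phase 2 (constant speed): v₀ = 2.50 m/s, a = 0 m/s².
Constant speed: t = d/v = 46/2.50 = 18.4 s

Phase 3 (decelerating): v₀ = 2.50 m/s, a = -0.4 m/s².
v = v₀ + at = 2.50 + (-0.4)(4.5) = 0.700 m/s
Δx = v₀t + ½at² = 2.50·4.5 + 0.5·-0.4·4.5² = 7.20 m
Distance in phase 3 = 7.20 m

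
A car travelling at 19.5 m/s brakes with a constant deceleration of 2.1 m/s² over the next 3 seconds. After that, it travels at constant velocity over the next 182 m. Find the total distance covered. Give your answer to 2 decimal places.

Phase 1 (decelerating): v₀ = 19.5 m/s, a = -2.1 m/s².
v = v₀ + at = 19.5 + (-2.1)(3) = 13.2 m/s
Δx = v₀t + ½at² = 19.5·3 + 0.5·-2.1·3² = 49.0 m

Phase 2 (constant speed): v₀ = 13.2 m/s, a = 0 m/s².
Constant speed: t = d/v = 182/13.2 = 13.8 s
Total distance = 49.0 + 182 = 231 m

231.05 m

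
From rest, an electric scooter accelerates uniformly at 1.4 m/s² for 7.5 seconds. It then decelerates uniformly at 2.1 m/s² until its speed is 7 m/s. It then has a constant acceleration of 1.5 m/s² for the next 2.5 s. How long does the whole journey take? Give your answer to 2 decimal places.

Phase 1 (accelerating): v₀ = 0 m/s, a = 1.4 m/s².
v = v₀ + at = 0 + (1.4)(7.5) = 10.5 m/s
Δx = v₀t + ½at² = 0·7.5 + 0.5·1.4·7.5² = 39.4 m

Phase 2 (decelerating): v₀ = 10.5 m/s, a = -2.1 m/s².
v = v₀ + at → t = (7 − 10.5) / -2.1 = 1.67 s
v² = v₀² + 2aΔx → Δx = (7² − 10.5²)/(2·-2.1) = 14.6 m

Phase 3 (accelerating): v₀ = 7.00 m/s, a = 1.5 m/s².
v = v₀ + at = 7.00 + (1.5)(2.5) = 10.8 m/s
Δx = v₀t + ½at² = 7.00·2.5 + 0.5·1.5·2.5² = 22.2 m
Total time = 7.50 + 1.67 + 2.50 = 11.7 s

11.67 s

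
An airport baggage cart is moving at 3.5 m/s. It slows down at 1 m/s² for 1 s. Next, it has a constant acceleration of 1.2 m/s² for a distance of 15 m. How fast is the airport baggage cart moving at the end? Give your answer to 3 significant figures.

Phase 1 (decelerating): v₀ = 3.50 m/s, a = -1 m/s².
v = v₀ + at = 3.50 + (-1)(1) = 2.50 m/s
Δx = v₀t + ½at² = 3.50·1 + 0.5·-1·1² = 3.00 m

Phase 2 (accelerating): v₀ = 2.50 m/s, a = 1.2 m/s².
v² = v₀² + 2aΔx = 2.50² + 2·1.2·15 = 42.2 → v = 6.50 m/s
t = (v − v₀)/a = (6.50 − 2.50)/1.2 = 3.33 s
Final speed = 6.50 m/s

6.50 m/s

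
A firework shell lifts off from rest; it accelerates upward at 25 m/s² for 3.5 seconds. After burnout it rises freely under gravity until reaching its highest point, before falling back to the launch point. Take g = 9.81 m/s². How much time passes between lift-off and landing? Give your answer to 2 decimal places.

Phase 1 (powered ascent): v₀ = 0 m/s, a = 25 m/s².
v = v₀ + at = 0 + (25)(3.5) = 87.5 m/s
Δx = v₀t + ½at² = 0·3.5 + 0.5·25·3.5² = 153 m

Phase 2 (coasting upward): v₀ = 87.5 m/s, a = -9.81 m/s².
v = v₀ + at → t = (0 − 87.5) / -9.81 = 8.92 s
v² = v₀² + 2aΔx → Δx = (0² − 87.5²)/(2·-9.81) = 390 m

Phase 3 (free fall): v₀ = 0 m/s, a = -9.81 m/s².
Falls 543 m from rest: t = √(2·543/9.81) = 10.5 s; v = g·t = 103 m/s.
Total time = 3.50 + 8.92 + 10.5 = 22.9 s

22.94 s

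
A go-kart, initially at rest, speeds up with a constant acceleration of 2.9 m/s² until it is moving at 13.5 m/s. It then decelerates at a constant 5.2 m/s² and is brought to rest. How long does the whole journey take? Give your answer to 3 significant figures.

7.25 s

Phase 1 (accelerating): v₀ = 0 m/s, a = 2.9 m/s².
v = v₀ + at → t = (13.5 − 0) / 2.9 = 4.66 s
v² = v₀² + 2aΔx → Δx = (13.5² − 0²)/(2·2.9) = 31.4 m

Phase 2 (decelerating): v₀ = 13.5 m/s, a = -5.2 m/s².
v = v₀ + at → t = (0 − 13.5) / -5.2 = 2.60 s
v² = v₀² + 2aΔx → Δx = (0² − 13.5²)/(2·-5.2) = 17.5 m
Total time = 4.66 + 2.60 = 7.25 s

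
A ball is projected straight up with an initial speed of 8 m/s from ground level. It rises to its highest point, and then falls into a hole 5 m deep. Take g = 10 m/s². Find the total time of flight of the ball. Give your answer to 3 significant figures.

2.08 s

Phase 1 (rising): v₀ = 8.00 m/s, a = -10 m/s².
v = v₀ + at → t = (0 − 8.00) / -10 = 0.800 s
v² = v₀² + 2aΔx → Δx = (0² − 8.00²)/(2·-10) = 3.20 m

Phase 2 (falling): v₀ = 0 m/s, a = -10 m/s².
Falls 8.20 m from rest: t = √(2·8.20/10) = 1.28 s; v = g·t = 12.8 m/s.
Total time = 0.800 + 1.28 = 2.08 s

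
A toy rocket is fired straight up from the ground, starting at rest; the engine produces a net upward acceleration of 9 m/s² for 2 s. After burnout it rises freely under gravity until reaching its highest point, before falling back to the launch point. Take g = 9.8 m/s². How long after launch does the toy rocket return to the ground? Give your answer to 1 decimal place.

6.5 s

Phase 1 (powered ascent): v₀ = 0 m/s, a = 9 m/s².
v = v₀ + at = 0 + (9)(2) = 18.0 m/s
Δx = v₀t + ½at² = 0·2 + 0.5·9·2² = 18.0 m

Phase 2 (coasting upward): v₀ = 18.0 m/s, a = -9.8 m/s².
v = v₀ + at → t = (0 − 18.0) / -9.8 = 1.84 s
v² = v₀² + 2aΔx → Δx = (0² − 18.0²)/(2·-9.8) = 16.5 m

Phase 3 (free fall): v₀ = 0 m/s, a = -9.8 m/s².
Falls 34.5 m from rest: t = √(2·34.5/9.8) = 2.65 s; v = g·t = 26.0 m/s.
Total time = 2.00 + 1.84 + 2.65 = 6.49 s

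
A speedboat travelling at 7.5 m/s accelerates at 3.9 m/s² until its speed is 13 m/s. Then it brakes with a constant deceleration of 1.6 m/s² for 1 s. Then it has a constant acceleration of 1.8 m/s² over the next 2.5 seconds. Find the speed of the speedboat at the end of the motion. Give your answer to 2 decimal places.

Phase 1 (accelerating): v₀ = 7.50 m/s, a = 3.9 m/s².
v = v₀ + at → t = (13 − 7.50) / 3.9 = 1.41 s
v² = v₀² + 2aΔx → Δx = (13² − 7.50²)/(2·3.9) = 14.5 m

Phase 2 (decelerating): v₀ = 13.0 m/s, a = -1.6 m/s².
v = v₀ + at = 13.0 + (-1.6)(1) = 11.4 m/s
Δx = v₀t + ½at² = 13.0·1 + 0.5·-1.6·1² = 12.2 m

Phase 3 (accelerating): v₀ = 11.4 m/s, a = 1.8 m/s².
v = v₀ + at = 11.4 + (1.8)(2.5) = 15.9 m/s
Δx = v₀t + ½at² = 11.4·2.5 + 0.5·1.8·2.5² = 34.1 m
Final speed = 15.9 m/s

15.90 m/s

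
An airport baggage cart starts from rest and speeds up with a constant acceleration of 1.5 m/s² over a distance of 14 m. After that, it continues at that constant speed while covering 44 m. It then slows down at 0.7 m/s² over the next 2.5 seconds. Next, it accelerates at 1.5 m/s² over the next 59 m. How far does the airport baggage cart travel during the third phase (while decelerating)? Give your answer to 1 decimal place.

14.0 m

Phase 1 (accelerating): v₀ = 0 m/s, a = 1.5 m/s².
v² = v₀² + 2aΔx = 0² + 2·1.5·14 = 42.0 → v = 6.48 m/s
t = (v − v₀)/a = (6.48 − 0)/1.5 = 4.32 s

Phase 2 (constant speed): v₀ = 6.48 m/s, a = 0 m/s².
Constant speed: t = d/v = 44/6.48 = 6.79 s

Phase 3 (decelerating): v₀ = 6.48 m/s, a = -0.7 m/s².
v = v₀ + at = 6.48 + (-0.7)(2.5) = 4.73 m/s
Δx = v₀t + ½at² = 6.48·2.5 + 0.5·-0.7·2.5² = 14.0 m
Distance in phase 3 = 14.0 m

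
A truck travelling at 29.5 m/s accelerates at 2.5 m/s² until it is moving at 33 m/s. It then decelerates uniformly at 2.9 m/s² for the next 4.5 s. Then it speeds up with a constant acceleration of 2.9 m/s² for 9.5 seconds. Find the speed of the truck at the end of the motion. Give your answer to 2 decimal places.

Phase 1 (accelerating): v₀ = 29.5 m/s, a = 2.5 m/s².
v = v₀ + at → t = (33 − 29.5) / 2.5 = 1.40 s
v² = v₀² + 2aΔx → Δx = (33² − 29.5²)/(2·2.5) = 43.8 m

Phase 2 (decelerating): v₀ = 33.0 m/s, a = -2.9 m/s².
v = v₀ + at = 33.0 + (-2.9)(4.5) = 20.0 m/s
Δx = v₀t + ½at² = 33.0·4.5 + 0.5·-2.9·4.5² = 119 m

Phase 3 (accelerating): v₀ = 20.0 m/s, a = 2.9 m/s².
v = v₀ + at = 20.0 + (2.9)(9.5) = 47.5 m/s
Δx = v₀t + ½at² = 20.0·9.5 + 0.5·2.9·9.5² = 320 m
Final speed = 47.5 m/s

47.50 m/s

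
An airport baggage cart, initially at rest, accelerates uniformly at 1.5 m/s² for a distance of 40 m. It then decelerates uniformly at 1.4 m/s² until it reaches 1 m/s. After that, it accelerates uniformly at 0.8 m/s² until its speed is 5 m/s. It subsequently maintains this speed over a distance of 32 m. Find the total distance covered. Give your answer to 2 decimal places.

Phase 1 (accelerating): v₀ = 0 m/s, a = 1.5 m/s².
v² = v₀² + 2aΔx = 0² + 2·1.5·40 = 120 → v = 11.0 m/s
t = (v − v₀)/a = (11.0 − 0)/1.5 = 7.30 s

Phase 2 (decelerating): v₀ = 11.0 m/s, a = -1.4 m/s².
v = v₀ + at → t = (1 − 11.0) / -1.4 = 7.11 s
v² = v₀² + 2aΔx → Δx = (1² − 11.0²)/(2·-1.4) = 42.5 m

Phase 3 (accelerating): v₀ = 1.00 m/s, a = 0.8 m/s².
v = v₀ + at → t = (5 − 1.00) / 0.8 = 5.00 s
v² = v₀² + 2aΔx → Δx = (5² − 1.00²)/(2·0.8) = 15.0 m

Phase 4 (constant speed): v₀ = 5.00 m/s, a = 0 m/s².
Constant speed: t = d/v = 32/5.00 = 6.40 s
Total distance = 40.0 + 42.5 + 15.0 + 32.0 = 130 m

129.50 m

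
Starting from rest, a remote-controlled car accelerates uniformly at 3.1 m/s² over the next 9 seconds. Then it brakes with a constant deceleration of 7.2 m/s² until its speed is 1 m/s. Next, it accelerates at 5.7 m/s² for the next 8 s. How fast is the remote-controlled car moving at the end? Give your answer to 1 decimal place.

46.6 m/s

Phase 1 (accelerating): v₀ = 0 m/s, a = 3.1 m/s².
v = v₀ + at = 0 + (3.1)(9) = 27.9 m/s
Δx = v₀t + ½at² = 0·9 + 0.5·3.1·9² = 126 m

Phase 2 (decelerating): v₀ = 27.9 m/s, a = -7.2 m/s².
v = v₀ + at → t = (1 − 27.9) / -7.2 = 3.74 s
v² = v₀² + 2aΔx → Δx = (1² − 27.9²)/(2·-7.2) = 54.0 m

Phase 3 (accelerating): v₀ = 1.00 m/s, a = 5.7 m/s².
v = v₀ + at = 1.00 + (5.7)(8) = 46.6 m/s
Δx = v₀t + ½at² = 1.00·8 + 0.5·5.7·8² = 190 m
Final speed = 46.6 m/s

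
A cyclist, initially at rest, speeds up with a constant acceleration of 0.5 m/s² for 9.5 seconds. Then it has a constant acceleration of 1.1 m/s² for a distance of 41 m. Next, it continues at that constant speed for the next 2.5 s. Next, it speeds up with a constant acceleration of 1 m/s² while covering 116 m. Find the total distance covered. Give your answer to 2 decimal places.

Phase 1 (accelerating): v₀ = 0 m/s, a = 0.5 m/s².
v = v₀ + at = 0 + (0.5)(9.5) = 4.75 m/s
Δx = v₀t + ½at² = 0·9.5 + 0.5·0.5·9.5² = 22.6 m

Phase 2 (accelerating): v₀ = 4.75 m/s, a = 1.1 m/s².
v² = v₀² + 2aΔx = 4.75² + 2·1.1·41 = 113 → v = 10.6 m/s
t = (v − v₀)/a = (10.6 − 4.75)/1.1 = 5.34 s

Phase 3 (constant speed): v₀ = 10.6 m/s, a = 0 m/s².
v = v₀ + at = 10.6 + (0)(2.5) = 10.6 m/s
Δx = v₀t + ½at² = 10.6·2.5 + 0.5·0·2.5² = 26.5 m

Phase 4 (accelerating): v₀ = 10.6 m/s, a = 1 m/s².
v² = v₀² + 2aΔx = 10.6² + 2·1·116 = 345 → v = 18.6 m/s
t = (v − v₀)/a = (18.6 − 10.6)/1 = 7.95 s
Total distance = 22.6 + 41.0 + 26.5 + 116 = 206 m

206.11 m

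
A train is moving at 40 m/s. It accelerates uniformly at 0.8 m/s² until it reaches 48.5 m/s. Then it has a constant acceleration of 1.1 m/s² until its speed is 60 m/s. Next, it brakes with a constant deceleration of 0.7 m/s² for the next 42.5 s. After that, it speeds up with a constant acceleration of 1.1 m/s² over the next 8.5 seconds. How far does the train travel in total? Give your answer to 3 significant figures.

3250 m

Phase 1 (accelerating): v₀ = 40.0 m/s, a = 0.8 m/s².
v = v₀ + at → t = (48.5 − 40.0) / 0.8 = 10.6 s
v² = v₀² + 2aΔx → Δx = (48.5² − 40.0²)/(2·0.8) = 470 m

Phase 2 (accelerating): v₀ = 48.5 m/s, a = 1.1 m/s².
v = v₀ + at → t = (60 − 48.5) / 1.1 = 10.5 s
v² = v₀² + 2aΔx → Δx = (60² − 48.5²)/(2·1.1) = 567 m

Phase 3 (decelerating): v₀ = 60.0 m/s, a = -0.7 m/s².
v = v₀ + at = 60.0 + (-0.7)(42.5) = 30.3 m/s
Δx = v₀t + ½at² = 60.0·42.5 + 0.5·-0.7·42.5² = 1920 m

Phase 4 (accelerating): v₀ = 30.3 m/s, a = 1.1 m/s².
v = v₀ + at = 30.3 + (1.1)(8.5) = 39.6 m/s
Δx = v₀t + ½at² = 30.3·8.5 + 0.5·1.1·8.5² = 297 m
Total distance = 470 + 567 + 1920 + 297 = 3250 m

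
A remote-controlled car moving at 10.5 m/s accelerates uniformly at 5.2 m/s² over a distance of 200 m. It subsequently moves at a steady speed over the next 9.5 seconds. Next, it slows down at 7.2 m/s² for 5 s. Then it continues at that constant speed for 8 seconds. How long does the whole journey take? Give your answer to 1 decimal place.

Phase 1 (accelerating): v₀ = 10.5 m/s, a = 5.2 m/s².
v² = v₀² + 2aΔx = 10.5² + 2·5.2·200 = 2190 → v = 46.8 m/s
t = (v − v₀)/a = (46.8 − 10.5)/5.2 = 6.98 s

Phase 2 (constant speed): v₀ = 46.8 m/s, a = 0 m/s².
v = v₀ + at = 46.8 + (0)(9.5) = 46.8 m/s
Δx = v₀t + ½at² = 46.8·9.5 + 0.5·0·9.5² = 445 m

Phase 3 (decelerating): v₀ = 46.8 m/s, a = -7.2 m/s².
v = v₀ + at = 46.8 + (-7.2)(5) = 10.8 m/s
Δx = v₀t + ½at² = 46.8·5 + 0.5·-7.2·5² = 144 m

Phase 4 (constant speed): v₀ = 10.8 m/s, a = 0 m/s².
v = v₀ + at = 10.8 + (0)(8) = 10.8 m/s
Δx = v₀t + ½at² = 10.8·8 + 0.5·0·8² = 86.4 m
Total time = 6.98 + 9.50 + 5.00 + 8.00 = 29.5 s

29.5 s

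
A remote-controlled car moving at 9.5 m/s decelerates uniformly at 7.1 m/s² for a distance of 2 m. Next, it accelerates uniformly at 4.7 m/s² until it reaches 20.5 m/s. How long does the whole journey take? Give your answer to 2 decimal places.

2.92 s

Phase 1 (decelerating): v₀ = 9.50 m/s, a = -7.1 m/s².
v² = v₀² + 2aΔx = 9.50² + 2·-7.1·2 = 61.9 → v = 7.86 m/s
t = (v − v₀)/a = (7.86 − 9.50)/-7.1 = 0.230 s

Phase 2 (accelerating): v₀ = 7.86 m/s, a = 4.7 m/s².
v = v₀ + at → t = (20.5 − 7.86) / 4.7 = 2.69 s
v² = v₀² + 2aΔx → Δx = (20.5² − 7.86²)/(2·4.7) = 38.1 m
Total time = 0.230 + 2.69 = 2.92 s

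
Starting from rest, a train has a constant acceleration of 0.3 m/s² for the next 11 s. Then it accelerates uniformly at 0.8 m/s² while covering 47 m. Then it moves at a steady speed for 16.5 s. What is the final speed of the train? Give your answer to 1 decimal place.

9.3 m/s

Phase 1 (accelerating): v₀ = 0 m/s, a = 0.3 m/s².
v = v₀ + at = 0 + (0.3)(11) = 3.30 m/s
Δx = v₀t + ½at² = 0·11 + 0.5·0.3·11² = 18.1 m

Phase 2 (accelerating): v₀ = 3.30 m/s, a = 0.8 m/s².
v² = v₀² + 2aΔx = 3.30² + 2·0.8·47 = 86.1 → v = 9.28 m/s
t = (v − v₀)/a = (9.28 − 3.30)/0.8 = 7.47 s

Phase 3 (constant speed): v₀ = 9.28 m/s, a = 0 m/s².
v = v₀ + at = 9.28 + (0)(16.5) = 9.28 m/s
Δx = v₀t + ½at² = 9.28·16.5 + 0.5·0·16.5² = 153 m
Final speed = 9.28 m/s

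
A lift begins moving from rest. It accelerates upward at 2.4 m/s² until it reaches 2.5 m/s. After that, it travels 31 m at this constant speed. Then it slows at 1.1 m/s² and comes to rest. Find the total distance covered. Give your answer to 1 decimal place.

35.1 m

Phase 1 (accelerating): v₀ = 0 m/s, a = 2.4 m/s².
v = v₀ + at → t = (2.5 − 0) / 2.4 = 1.04 s
v² = v₀² + 2aΔx → Δx = (2.5² − 0²)/(2·2.4) = 1.30 m

Phase 2 (constant speed): v₀ = 2.50 m/s, a = 0 m/s².
Constant speed: t = d/v = 31/2.50 = 12.4 s

Phase 3 (decelerating): v₀ = 2.50 m/s, a = -1.1 m/s².
v = v₀ + at → t = (0 − 2.50) / -1.1 = 2.27 s
v² = v₀² + 2aΔx → Δx = (0² − 2.50²)/(2·-1.1) = 2.84 m
Total distance = 1.30 + 31.0 + 2.84 = 35.1 m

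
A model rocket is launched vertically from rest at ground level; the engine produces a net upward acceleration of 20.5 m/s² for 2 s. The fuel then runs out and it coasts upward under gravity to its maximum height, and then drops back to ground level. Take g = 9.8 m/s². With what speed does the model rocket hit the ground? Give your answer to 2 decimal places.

Phase 1 (powered ascent): v₀ = 0 m/s, a = 20.5 m/s².
v = v₀ + at = 0 + (20.5)(2) = 41.0 m/s
Δx = v₀t + ½at² = 0·2 + 0.5·20.5·2² = 41.0 m

Phase 2 (coasting upward): v₀ = 41.0 m/s, a = -9.8 m/s².
v = v₀ + at → t = (0 − 41.0) / -9.8 = 4.18 s
v² = v₀² + 2aΔx → Δx = (0² − 41.0²)/(2·-9.8) = 85.8 m

Phase 3 (free fall): v₀ = 0 m/s, a = -9.8 m/s².
Falls 127 m from rest: t = √(2·127/9.8) = 5.09 s; v = g·t = 49.8 m/s.
Impact speed = 49.8 m/s

49.85 m/s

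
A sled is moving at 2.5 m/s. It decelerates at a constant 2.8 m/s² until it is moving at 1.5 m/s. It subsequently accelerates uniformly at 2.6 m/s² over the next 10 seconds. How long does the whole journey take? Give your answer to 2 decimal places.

Phase 1 (decelerating): v₀ = 2.50 m/s, a = -2.8 m/s².
v = v₀ + at → t = (1.5 − 2.50) / -2.8 = 0.357 s
v² = v₀² + 2aΔx → Δx = (1.5² − 2.50²)/(2·-2.8) = 0.714 m

Phase 2 (accelerating): v₀ = 1.50 m/s, a = 2.6 m/s².
v = v₀ + at = 1.50 + (2.6)(10) = 27.5 m/s
Δx = v₀t + ½at² = 1.50·10 + 0.5·2.6·10² = 145 m
Total time = 0.357 + 10.0 = 10.4 s

10.36 s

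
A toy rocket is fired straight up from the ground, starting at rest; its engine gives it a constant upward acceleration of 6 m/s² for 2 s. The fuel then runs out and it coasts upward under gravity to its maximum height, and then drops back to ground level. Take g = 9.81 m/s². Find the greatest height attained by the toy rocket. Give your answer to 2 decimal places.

Phase 1 (powered ascent): v₀ = 0 m/s, a = 6 m/s².
v = v₀ + at = 0 + (6)(2) = 12.0 m/s
Δx = v₀t + ½at² = 0·2 + 0.5·6·2² = 12.0 m

Phase 2 (coasting upward): v₀ = 12.0 m/s, a = -9.81 m/s².
v = v₀ + at → t = (0 − 12.0) / -9.81 = 1.22 s
v² = v₀² + 2aΔx → Δx = (0² − 12.0²)/(2·-9.81) = 7.34 m
Maximum height = 12.0 + 7.34 = 19.3 m

19.34 m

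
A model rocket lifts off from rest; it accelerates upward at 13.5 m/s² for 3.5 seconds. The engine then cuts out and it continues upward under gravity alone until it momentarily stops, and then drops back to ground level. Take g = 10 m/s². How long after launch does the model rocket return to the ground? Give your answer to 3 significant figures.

14.5 s

Phase 1 (powered ascent): v₀ = 0 m/s, a = 13.5 m/s².
v = v₀ + at = 0 + (13.5)(3.5) = 47.2 m/s
Δx = v₀t + ½at² = 0·3.5 + 0.5·13.5·3.5² = 82.7 m

Phase 2 (coasting upward): v₀ = 47.2 m/s, a = -10 m/s².
v = v₀ + at → t = (0 − 47.2) / -10 = 4.72 s
v² = v₀² + 2aΔx → Δx = (0² − 47.2²)/(2·-10) = 112 m

Phase 3 (free fall): v₀ = 0 m/s, a = -10 m/s².
Falls 194 m from rest: t = √(2·194/10) = 6.23 s; v = g·t = 62.3 m/s.
Total time = 3.50 + 4.72 + 6.23 = 14.5 s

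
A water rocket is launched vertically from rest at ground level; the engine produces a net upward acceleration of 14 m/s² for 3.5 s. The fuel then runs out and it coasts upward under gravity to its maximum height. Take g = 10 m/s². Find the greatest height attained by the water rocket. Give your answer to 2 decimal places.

Phase 1 (powered ascent): v₀ = 0 m/s, a = 14 m/s².
v = v₀ + at = 0 + (14)(3.5) = 49.0 m/s
Δx = v₀t + ½at² = 0·3.5 + 0.5·14·3.5² = 85.8 m

Phase 2 (coasting upward): v₀ = 49.0 m/s, a = -10 m/s².
v = v₀ + at → t = (0 − 49.0) / -10 = 4.90 s
v² = v₀² + 2aΔx → Δx = (0² − 49.0²)/(2·-10) = 120 m
Maximum height = 85.8 + 120 = 206 m

205.80 m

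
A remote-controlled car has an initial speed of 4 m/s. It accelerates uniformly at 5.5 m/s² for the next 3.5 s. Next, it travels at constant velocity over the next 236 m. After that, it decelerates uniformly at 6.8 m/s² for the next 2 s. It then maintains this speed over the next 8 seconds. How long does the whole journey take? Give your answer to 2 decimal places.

Phase 1 (accelerating): v₀ = 4.00 m/s, a = 5.5 m/s².
v = v₀ + at = 4.00 + (5.5)(3.5) = 23.2 m/s
Δx = v₀t + ½at² = 4.00·3.5 + 0.5·5.5·3.5² = 47.7 m

Phase 2 (constant speed): v₀ = 23.2 m/s, a = 0 m/s².
Constant speed: t = d/v = 236/23.2 = 10.2 s

Phase 3 (decelerating): v₀ = 23.2 m/s, a = -6.8 m/s².
v = v₀ + at = 23.2 + (-6.8)(2) = 9.65 m/s
Δx = v₀t + ½at² = 23.2·2 + 0.5·-6.8·2² = 32.9 m

Phase 4 (constant speed): v₀ = 9.65 m/s, a = 0 m/s².
v = v₀ + at = 9.65 + (0)(8) = 9.65 m/s
Δx = v₀t + ½at² = 9.65·8 + 0.5·0·8² = 77.2 m
Total time = 3.50 + 10.2 + 2.00 + 8.00 = 23.7 s

23.65 s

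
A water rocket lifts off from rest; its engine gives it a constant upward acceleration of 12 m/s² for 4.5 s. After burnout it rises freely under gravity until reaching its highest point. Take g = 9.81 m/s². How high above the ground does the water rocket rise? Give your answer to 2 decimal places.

Phase 1 (powered ascent): v₀ = 0 m/s, a = 12 m/s².
v = v₀ + at = 0 + (12)(4.5) = 54.0 m/s
Δx = v₀t + ½at² = 0·4.5 + 0.5·12·4.5² = 122 m

Phase 2 (coasting upward): v₀ = 54.0 m/s, a = -9.81 m/s².
v = v₀ + at → t = (0 − 54.0) / -9.81 = 5.50 s
v² = v₀² + 2aΔx → Δx = (0² − 54.0²)/(2·-9.81) = 149 m
Maximum height = 122 + 149 = 270 m

270.12 m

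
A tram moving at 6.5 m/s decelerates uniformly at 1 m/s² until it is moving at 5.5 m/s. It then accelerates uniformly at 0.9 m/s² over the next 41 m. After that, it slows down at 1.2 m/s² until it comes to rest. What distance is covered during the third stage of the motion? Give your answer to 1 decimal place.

Phase 1 (decelerating): v₀ = 6.50 m/s, a = -1 m/s².
v = v₀ + at → t = (5.5 − 6.50) / -1 = 1.00 s
v² = v₀² + 2aΔx → Δx = (5.5² − 6.50²)/(2·-1) = 6.00 m

Phase 2 (accelerating): v₀ = 5.50 m/s, a = 0.9 m/s².
v² = v₀² + 2aΔx = 5.50² + 2·0.9·41 = 104 → v = 10.2 m/s
t = (v − v₀)/a = (10.2 − 5.50)/0.9 = 5.22 s

Phase 3 (decelerating): v₀ = 10.2 m/s, a = -1.2 m/s².
v = v₀ + at → t = (0 − 10.2) / -1.2 = 8.50 s
v² = v₀² + 2aΔx → Δx = (0² − 10.2²)/(2·-1.2) = 43.4 m
Distance in phase 3 = 43.4 m

43.4 m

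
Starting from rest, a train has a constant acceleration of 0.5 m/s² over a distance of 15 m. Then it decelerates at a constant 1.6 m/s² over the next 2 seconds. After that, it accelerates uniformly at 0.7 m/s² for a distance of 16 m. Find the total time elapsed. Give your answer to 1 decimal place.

15.6 s

Phase 1 (accelerating): v₀ = 0 m/s, a = 0.5 m/s².
v² = v₀² + 2aΔx = 0² + 2·0.5·15 = 15.0 → v = 3.87 m/s
t = (v − v₀)/a = (3.87 − 0)/0.5 = 7.75 s

Phase 2 (decelerating): v₀ = 3.87 m/s, a = -1.6 m/s².
v = v₀ + at = 3.87 + (-1.6)(2) = 0.673 m/s
Δx = v₀t + ½at² = 3.87·2 + 0.5·-1.6·2² = 4.55 m

Phase 3 (accelerating): v₀ = 0.673 m/s, a = 0.7 m/s².
v² = v₀² + 2aΔx = 0.673² + 2·0.7·16 = 22.9 → v = 4.78 m/s
t = (v − v₀)/a = (4.78 − 0.673)/0.7 = 5.87 s
Total time = 7.75 + 2.00 + 5.87 = 15.6 s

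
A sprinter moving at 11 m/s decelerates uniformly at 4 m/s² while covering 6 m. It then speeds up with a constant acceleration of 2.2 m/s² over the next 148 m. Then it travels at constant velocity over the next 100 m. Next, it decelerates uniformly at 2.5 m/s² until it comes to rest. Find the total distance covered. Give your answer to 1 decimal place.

398.8 m

Phase 1 (decelerating): v₀ = 11.0 m/s, a = -4 m/s².
v² = v₀² + 2aΔx = 11.0² + 2·-4·6 = 73.0 → v = 8.54 m/s
t = (v − v₀)/a = (8.54 − 11.0)/-4 = 0.614 s

Phase 2 (accelerating): v₀ = 8.54 m/s, a = 2.2 m/s².
v² = v₀² + 2aΔx = 8.54² + 2·2.2·148 = 724 → v = 26.9 m/s
t = (v − v₀)/a = (26.9 − 8.54)/2.2 = 8.35 s

Phase 3 (constant speed): v₀ = 26.9 m/s, a = 0 m/s².
Constant speed: t = d/v = 100/26.9 = 3.72 s

Phase 4 (decelerating): v₀ = 26.9 m/s, a = -2.5 m/s².
v = v₀ + at → t = (0 − 26.9) / -2.5 = 10.8 s
v² = v₀² + 2aΔx → Δx = (0² − 26.9²)/(2·-2.5) = 145 m
Total distance = 6.00 + 148 + 100 + 145 = 399 m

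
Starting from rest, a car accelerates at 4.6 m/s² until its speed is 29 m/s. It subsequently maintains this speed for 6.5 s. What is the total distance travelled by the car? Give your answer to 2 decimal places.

279.91 m

Phase 1 (accelerating): v₀ = 0 m/s, a = 4.6 m/s².
v = v₀ + at → t = (29 − 0) / 4.6 = 6.30 s
v² = v₀² + 2aΔx → Δx = (29² − 0²)/(2·4.6) = 91.4 m

Phase 2 (constant speed): v₀ = 29.0 m/s, a = 0 m/s².
v = v₀ + at = 29.0 + (0)(6.5) = 29.0 m/s
Δx = v₀t + ½at² = 29.0·6.5 + 0.5·0·6.5² = 188 m
Total distance = 91.4 + 188 = 280 m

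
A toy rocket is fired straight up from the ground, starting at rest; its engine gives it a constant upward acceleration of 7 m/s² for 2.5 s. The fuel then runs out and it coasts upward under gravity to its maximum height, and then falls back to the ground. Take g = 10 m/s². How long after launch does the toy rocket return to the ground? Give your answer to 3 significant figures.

Phase 1 (powered ascent): v₀ = 0 m/s, a = 7 m/s².
v = v₀ + at = 0 + (7)(2.5) = 17.5 m/s
Δx = v₀t + ½at² = 0·2.5 + 0.5·7·2.5² = 21.9 m

Phase 2 (coasting upward): v₀ = 17.5 m/s, a = -10 m/s².
v = v₀ + at → t = (0 − 17.5) / -10 = 1.75 s
v² = v₀² + 2aΔx → Δx = (0² − 17.5²)/(2·-10) = 15.3 m

Phase 3 (free fall): v₀ = 0 m/s, a = -10 m/s².
Falls 37.2 m from rest: t = √(2·37.2/10) = 2.73 s; v = g·t = 27.3 m/s.
Total time = 2.50 + 1.75 + 2.73 = 6.98 s

6.98 s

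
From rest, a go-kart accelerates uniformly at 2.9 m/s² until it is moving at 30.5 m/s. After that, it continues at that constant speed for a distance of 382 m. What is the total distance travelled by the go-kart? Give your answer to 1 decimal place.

Phase 1 (accelerating): v₀ = 0 m/s, a = 2.9 m/s².
v = v₀ + at → t = (30.5 − 0) / 2.9 = 10.5 s
v² = v₀² + 2aΔx → Δx = (30.5² − 0²)/(2·2.9) = 160 m

Phase 2 (constant speed): v₀ = 30.5 m/s, a = 0 m/s².
Constant speed: t = d/v = 382/30.5 = 12.5 s
Total distance = 160 + 382 = 542 m

542.4 m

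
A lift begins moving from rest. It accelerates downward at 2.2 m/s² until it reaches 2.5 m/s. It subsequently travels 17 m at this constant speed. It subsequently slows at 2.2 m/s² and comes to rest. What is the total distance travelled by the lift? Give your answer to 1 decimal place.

19.8 m

Phase 1 (accelerating): v₀ = 0 m/s, a = 2.2 m/s².
v = v₀ + at → t = (2.5 − 0) / 2.2 = 1.14 s
v² = v₀² + 2aΔx → Δx = (2.5² − 0²)/(2·2.2) = 1.42 m

Phase 2 (constant speed): v₀ = 2.50 m/s, a = 0 m/s².
Constant speed: t = d/v = 17/2.50 = 6.80 s

Phase 3 (decelerating): v₀ = 2.50 m/s, a = -2.2 m/s².
v = v₀ + at → t = (0 − 2.50) / -2.2 = 1.14 s
v² = v₀² + 2aΔx → Δx = (0² − 2.50²)/(2·-2.2) = 1.42 m
Total distance = 1.42 + 17.0 + 1.42 = 19.8 m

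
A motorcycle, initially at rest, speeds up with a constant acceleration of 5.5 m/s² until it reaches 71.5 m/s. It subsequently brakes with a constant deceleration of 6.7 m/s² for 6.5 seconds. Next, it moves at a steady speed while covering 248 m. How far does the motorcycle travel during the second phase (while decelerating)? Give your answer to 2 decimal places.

323.21 m

Phase 1 (accelerating): v₀ = 0 m/s, a = 5.5 m/s².
v = v₀ + at → t = (71.5 − 0) / 5.5 = 13.0 s
v² = v₀² + 2aΔx → Δx = (71.5² − 0²)/(2·5.5) = 465 m

Phase 2 (decelerating): v₀ = 71.5 m/s, a = -6.7 m/s².
v = v₀ + at = 71.5 + (-6.7)(6.5) = 27.9 m/s
Δx = v₀t + ½at² = 71.5·6.5 + 0.5·-6.7·6.5² = 323 m
Distance in phase 2 = 323 m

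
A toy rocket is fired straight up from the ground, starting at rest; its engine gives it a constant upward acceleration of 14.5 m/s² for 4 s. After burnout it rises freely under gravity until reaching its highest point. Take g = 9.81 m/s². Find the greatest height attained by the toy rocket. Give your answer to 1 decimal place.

287.5 m

Phase 1 (powered ascent): v₀ = 0 m/s, a = 14.5 m/s².
v = v₀ + at = 0 + (14.5)(4) = 58.0 m/s
Δx = v₀t + ½at² = 0·4 + 0.5·14.5·4² = 116 m

Phase 2 (coasting upward): v₀ = 58.0 m/s, a = -9.81 m/s².
v = v₀ + at → t = (0 − 58.0) / -9.81 = 5.91 s
v² = v₀² + 2aΔx → Δx = (0² − 58.0²)/(2·-9.81) = 171 m
Maximum height = 116 + 171 = 287 m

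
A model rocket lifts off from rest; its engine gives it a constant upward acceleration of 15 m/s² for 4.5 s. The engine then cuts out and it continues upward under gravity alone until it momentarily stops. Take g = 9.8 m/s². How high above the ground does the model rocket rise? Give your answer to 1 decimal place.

Phase 1 (powered ascent): v₀ = 0 m/s, a = 15 m/s².
v = v₀ + at = 0 + (15)(4.5) = 67.5 m/s
Δx = v₀t + ½at² = 0·4.5 + 0.5·15·4.5² = 152 m

Phase 2 (coasting upward): v₀ = 67.5 m/s, a = -9.8 m/s².
v = v₀ + at → t = (0 − 67.5) / -9.8 = 6.89 s
v² = v₀² + 2aΔx → Δx = (0² − 67.5²)/(2·-9.8) = 232 m
Maximum height = 152 + 232 = 384 m

384.3 m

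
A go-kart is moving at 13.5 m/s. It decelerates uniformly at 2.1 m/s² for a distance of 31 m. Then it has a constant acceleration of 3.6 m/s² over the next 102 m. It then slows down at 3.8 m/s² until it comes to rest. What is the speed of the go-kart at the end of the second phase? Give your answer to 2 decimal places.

28.04 m/s

Phase 1 (decelerating): v₀ = 13.5 m/s, a = -2.1 m/s².
v² = v₀² + 2aΔx = 13.5² + 2·-2.1·31 = 52.0 → v = 7.21 m/s
t = (v − v₀)/a = (7.21 − 13.5)/-2.1 = 2.99 s

Phase 2 (accelerating): v₀ = 7.21 m/s, a = 3.6 m/s².
v² = v₀² + 2aΔx = 7.21² + 2·3.6·102 = 786 → v = 28.0 m/s
t = (v − v₀)/a = (28.0 − 7.21)/3.6 = 5.79 s
Speed at end of phase 2 = 28.0 m/s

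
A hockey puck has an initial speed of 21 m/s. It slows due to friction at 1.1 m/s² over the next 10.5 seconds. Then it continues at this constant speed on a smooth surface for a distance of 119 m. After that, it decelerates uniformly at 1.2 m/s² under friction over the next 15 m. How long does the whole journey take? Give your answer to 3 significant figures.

Phase 1 (decelerating): v₀ = 21.0 m/s, a = -1.1 m/s².
v = v₀ + at = 21.0 + (-1.1)(10.5) = 9.45 m/s
Δx = v₀t + ½at² = 21.0·10.5 + 0.5·-1.1·10.5² = 160 m

Phase 2 (constant speed): v₀ = 9.45 m/s, a = 0 m/s².
Constant speed: t = d/v = 119/9.45 = 12.6 s

Phase 3 (decelerating): v₀ = 9.45 m/s, a = -1.2 m/s².
v² = v₀² + 2aΔx = 9.45² + 2·-1.2·15 = 53.3 → v = 7.30 m/s
t = (v − v₀)/a = (7.30 − 9.45)/-1.2 = 1.79 s
Total time = 10.5 + 12.6 + 1.79 = 24.9 s

24.9 s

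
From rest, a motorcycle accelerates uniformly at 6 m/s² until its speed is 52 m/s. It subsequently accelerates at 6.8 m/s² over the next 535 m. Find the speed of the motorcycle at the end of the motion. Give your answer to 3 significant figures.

Phase 1 (accelerating): v₀ = 0 m/s, a = 6 m/s².
v = v₀ + at → t = (52 − 0) / 6 = 8.67 s
v² = v₀² + 2aΔx → Δx = (52² − 0²)/(2·6) = 225 m

Phase 2 (accelerating): v₀ = 52.0 m/s, a = 6.8 m/s².
v² = v₀² + 2aΔx = 52.0² + 2·6.8·535 = 9980 → v = 99.9 m/s
t = (v − v₀)/a = (99.9 − 52.0)/6.8 = 7.04 s
Final speed = 99.9 m/s

99.9 m/s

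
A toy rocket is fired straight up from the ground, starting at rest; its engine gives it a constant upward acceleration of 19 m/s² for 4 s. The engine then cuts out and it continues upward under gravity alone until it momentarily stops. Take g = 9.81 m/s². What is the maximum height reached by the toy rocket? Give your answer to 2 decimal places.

446.39 m

Phase 1 (powered ascent): v₀ = 0 m/s, a = 19 m/s².
v = v₀ + at = 0 + (19)(4) = 76.0 m/s
Δx = v₀t + ½at² = 0·4 + 0.5·19·4² = 152 m

Phase 2 (coasting upward): v₀ = 76.0 m/s, a = -9.81 m/s².
v = v₀ + at → t = (0 − 76.0) / -9.81 = 7.75 s
v² = v₀² + 2aΔx → Δx = (0² − 76.0²)/(2·-9.81) = 294 m
Maximum height = 152 + 294 = 446 m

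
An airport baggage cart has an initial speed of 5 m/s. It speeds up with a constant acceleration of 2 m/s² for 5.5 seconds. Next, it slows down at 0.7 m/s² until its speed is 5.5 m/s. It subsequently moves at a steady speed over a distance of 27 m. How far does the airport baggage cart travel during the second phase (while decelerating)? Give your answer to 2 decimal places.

Phase 1 (accelerating): v₀ = 5.00 m/s, a = 2 m/s².
v = v₀ + at = 5.00 + (2)(5.5) = 16.0 m/s
Δx = v₀t + ½at² = 5.00·5.5 + 0.5·2·5.5² = 57.8 m

Phase 2 (decelerating): v₀ = 16.0 m/s, a = -0.7 m/s².
v = v₀ + at → t = (5.5 − 16.0) / -0.7 = 15.0 s
v² = v₀² + 2aΔx → Δx = (5.5² − 16.0²)/(2·-0.7) = 161 m
Distance in phase 2 = 161 m

161.25 m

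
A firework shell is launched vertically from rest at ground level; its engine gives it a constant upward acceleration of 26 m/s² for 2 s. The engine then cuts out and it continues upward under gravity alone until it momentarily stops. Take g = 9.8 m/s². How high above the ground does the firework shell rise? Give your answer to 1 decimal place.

190.0 m

Phase 1 (powered ascent): v₀ = 0 m/s, a = 26 m/s².
v = v₀ + at = 0 + (26)(2) = 52.0 m/s
Δx = v₀t + ½at² = 0·2 + 0.5·26·2² = 52.0 m

Phase 2 (coasting upward): v₀ = 52.0 m/s, a = -9.8 m/s².
v = v₀ + at → t = (0 − 52.0) / -9.8 = 5.31 s
v² = v₀² + 2aΔx → Δx = (0² − 52.0²)/(2·-9.8) = 138 m
Maximum height = 52.0 + 138 = 190 m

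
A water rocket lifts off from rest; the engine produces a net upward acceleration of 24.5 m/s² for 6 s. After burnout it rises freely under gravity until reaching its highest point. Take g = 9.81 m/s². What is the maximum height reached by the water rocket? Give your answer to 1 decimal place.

1542.4 m

Phase 1 (powered ascent): v₀ = 0 m/s, a = 24.5 m/s².
v = v₀ + at = 0 + (24.5)(6) = 147 m/s
Δx = v₀t + ½at² = 0·6 + 0.5·24.5·6² = 441 m

Phase 2 (coasting upward): v₀ = 147 m/s, a = -9.81 m/s².
v = v₀ + at → t = (0 − 147) / -9.81 = 15.0 s
v² = v₀² + 2aΔx → Δx = (0² − 147²)/(2·-9.81) = 1100 m
Maximum height = 441 + 1100 = 1540 m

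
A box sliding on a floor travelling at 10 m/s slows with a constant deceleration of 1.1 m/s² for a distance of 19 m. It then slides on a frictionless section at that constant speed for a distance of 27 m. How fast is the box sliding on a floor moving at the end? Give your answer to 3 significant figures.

Phase 1 (decelerating): v₀ = 10.0 m/s, a = -1.1 m/s².
v² = v₀² + 2aΔx = 10.0² + 2·-1.1·19 = 58.2 → v = 7.63 m/s
t = (v − v₀)/a = (7.63 − 10.0)/-1.1 = 2.16 s

Phase 2 (constant speed): v₀ = 7.63 m/s, a = 0 m/s².
Constant speed: t = d/v = 27/7.63 = 3.54 s
Final speed = 7.63 m/s

7.63 m/s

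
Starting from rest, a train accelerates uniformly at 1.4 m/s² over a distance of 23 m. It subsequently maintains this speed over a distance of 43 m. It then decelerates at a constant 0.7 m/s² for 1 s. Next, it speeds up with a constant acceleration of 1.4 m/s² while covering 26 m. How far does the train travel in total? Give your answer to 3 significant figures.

Phase 1 (accelerating): v₀ = 0 m/s, a = 1.4 m/s².
v² = v₀² + 2aΔx = 0² + 2·1.4·23 = 64.4 → v = 8.02 m/s
t = (v − v₀)/a = (8.02 − 0)/1.4 = 5.73 s

Phase 2 (constant speed): v₀ = 8.02 m/s, a = 0 m/s².
Constant speed: t = d/v = 43/8.02 = 5.36 s

Phase 3 (decelerating): v₀ = 8.02 m/s, a = -0.7 m/s².
v = v₀ + at = 8.02 + (-0.7)(1) = 7.32 m/s
Δx = v₀t + ½at² = 8.02·1 + 0.5·-0.7·1² = 7.67 m

Phase 4 (accelerating): v₀ = 7.32 m/s, a = 1.4 m/s².
v² = v₀² + 2aΔx = 7.32² + 2·1.4·26 = 126 → v = 11.2 m/s
t = (v − v₀)/a = (11.2 − 7.32)/1.4 = 2.80 s
Total distance = 23.0 + 43.0 + 7.67 + 26.0 = 99.7 m

99.7 m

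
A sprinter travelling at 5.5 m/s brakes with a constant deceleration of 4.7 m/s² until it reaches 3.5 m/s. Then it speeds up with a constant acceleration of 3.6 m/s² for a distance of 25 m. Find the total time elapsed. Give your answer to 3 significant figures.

3.30 s

Phase 1 (decelerating): v₀ = 5.50 m/s, a = -4.7 m/s².
v = v₀ + at → t = (3.5 − 5.50) / -4.7 = 0.426 s
v² = v₀² + 2aΔx → Δx = (3.5² − 5.50²)/(2·-4.7) = 1.91 m

Phase 2 (accelerating): v₀ = 3.50 m/s, a = 3.6 m/s².
v² = v₀² + 2aΔx = 3.50² + 2·3.6·25 = 192 → v = 13.9 m/s
t = (v − v₀)/a = (13.9 − 3.50)/3.6 = 2.88 s
Total time = 0.426 + 2.88 = 3.30 s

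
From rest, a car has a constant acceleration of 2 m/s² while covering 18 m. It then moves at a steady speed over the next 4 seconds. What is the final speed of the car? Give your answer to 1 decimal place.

8.5 m/s

Phase 1 (accelerating): v₀ = 0 m/s, a = 2 m/s².
v² = v₀² + 2aΔx = 0² + 2·2·18 = 72.0 → v = 8.49 m/s
t = (v − v₀)/a = (8.49 − 0)/2 = 4.24 s

Phase 2 (constant speed): v₀ = 8.49 m/s, a = 0 m/s².
v = v₀ + at = 8.49 + (0)(4) = 8.49 m/s
Δx = v₀t + ½at² = 8.49·4 + 0.5·0·4² = 33.9 m
Final speed = 8.49 m/s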